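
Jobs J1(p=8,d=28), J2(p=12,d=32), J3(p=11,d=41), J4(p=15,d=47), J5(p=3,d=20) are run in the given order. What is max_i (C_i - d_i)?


Lateness per job (L = C - d):
  J1: C=8, d=28, L=-20
  J2: C=20, d=32, L=-12
  J3: C=31, d=41, L=-10
  J4: C=46, d=47, L=-1
  J5: C=49, d=20, L=29
Lmax = max(-20, -12, -10, -1, 29)
= 29


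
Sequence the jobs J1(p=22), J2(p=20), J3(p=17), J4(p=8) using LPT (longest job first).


LPT: sort by longest processing time first
  J1: p=22
  J2: p=20
  J3: p=17
  J4: p=8
Order: J1 → J2 → J3 → J4


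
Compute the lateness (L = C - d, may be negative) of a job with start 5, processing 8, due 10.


Completion = 5 + 8 = 13
Lateness = C - d = 13 - 10
= 3


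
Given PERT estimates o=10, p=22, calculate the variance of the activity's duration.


σ² = ((p - o) / 6)² = (p - o)² / 36
= (22 - 10)² / 36
= 12² / 36
= 144 / 36
= 4.0000


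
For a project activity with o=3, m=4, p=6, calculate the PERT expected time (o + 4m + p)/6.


te = (o + 4m + p) / 6
= (3 + 4×4 + 6) / 6
= (3 + 16 + 6) / 6
= 25 / 6
= 4.17


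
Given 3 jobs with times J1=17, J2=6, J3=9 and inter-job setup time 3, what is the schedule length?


Makespan = Σ processing + (n-1) × setup
= (17 + 6 + 9) + (3-1)×3
= 32 + 6
= 38 time units


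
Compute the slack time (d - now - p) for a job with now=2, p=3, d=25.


Slack = due - current_time - processing
= 25 - 2 - 3
= 20


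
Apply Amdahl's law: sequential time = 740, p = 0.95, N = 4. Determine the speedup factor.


Amdahl's law: T_p = T × ((1-p) + p/N)
= 740 × ((1-0.95) + 0.95/4)
= 740 × (0.05 + 0.2375)
= 740 × 0.2875
= 212.75
Speedup = 740/212.75
= 3.48×


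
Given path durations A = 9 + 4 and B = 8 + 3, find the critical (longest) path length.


Path A: 9 + 4 = 13
Path B: 8 + 3 = 11
Critical path = longest = max(13, 11)
= 13 (Path A)


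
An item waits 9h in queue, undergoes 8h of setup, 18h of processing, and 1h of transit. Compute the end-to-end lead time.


Lead time = queue + setup + processing + transit
= 9 + 8 + 18 + 1
= 36 hours


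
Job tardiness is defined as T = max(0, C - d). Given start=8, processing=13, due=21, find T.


Completion = start + processing = 8 + 13 = 21
Tardiness = max(0, C - d) = max(0, 21 - 21)
= max(0, 0)
= 0


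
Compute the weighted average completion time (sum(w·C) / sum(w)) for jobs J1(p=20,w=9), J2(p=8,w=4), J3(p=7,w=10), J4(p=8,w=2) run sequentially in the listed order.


Completion times:
  J1: C=20, w×C=9×20=180
  J2: C=28, w×C=4×28=112
  J3: C=35, w×C=10×35=350
  J4: C=43, w×C=2×43=86
Sum w×C = 728
Sum w = 25
Weighted avg = 728/25
= 29.12


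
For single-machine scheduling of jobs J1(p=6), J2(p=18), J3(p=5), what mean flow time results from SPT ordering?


SPT order: J3 → J1 → J2
Completion times:
  J3: C=5
  J1: C=11
  J2: C=29
Sum = 45, n = 3
Mean flow = 45/3
= 15.00


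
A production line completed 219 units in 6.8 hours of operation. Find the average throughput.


Throughput = units / time
= 219 / 6.8
= 32.2 units/hour


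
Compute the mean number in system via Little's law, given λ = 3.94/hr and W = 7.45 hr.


Little's law: L = λ × W
= 3.94 × 7.45
= 29.35


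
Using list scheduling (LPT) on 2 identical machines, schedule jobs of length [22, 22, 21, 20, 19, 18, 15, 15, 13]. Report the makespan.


Jobs (LPT sorted): [22, 22, 21, 20, 19, 18, 15, 15, 13]
Machines: 2
  J=22 → Machine 1 (load: 0+22=22)
  J=22 → Machine 2 (load: 0+22=22)
  J=21 → Machine 1 (load: 22+21=43)
  J=20 → Machine 2 (load: 22+20=42)
  J=19 → Machine 2 (load: 42+19=61)
  J=18 → Machine 1 (load: 43+18=61)
  J=15 → Machine 1 (load: 61+15=76)
  J=15 → Machine 2 (load: 61+15=76)
  J=13 → Machine 1 (load: 76+13=89)
Machine loads: [89, 76]
Makespan = max = 89 time units


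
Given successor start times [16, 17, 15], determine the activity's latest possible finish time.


LF = min of all successor start times
Successors start at: [16, 17, 15]
LF = min(16, 17, 15)
= 15


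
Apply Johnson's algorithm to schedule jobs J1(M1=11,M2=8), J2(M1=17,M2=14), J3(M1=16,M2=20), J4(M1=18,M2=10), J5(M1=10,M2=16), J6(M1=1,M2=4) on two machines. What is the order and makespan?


Johnson's rule:
Group 1 (M1≤M2, sort by M1): ['J6', 'J5', 'J3']
Group 2 (M1>M2, sort desc M2): ['J2', 'J4', 'J1']
Sequence: J6 → J5 → J3 → J2 → J4 → J1
Makespan calculation:
  J6: M1 done=1, M2 done=5
  J5: M1 done=11, M2 done=27
  J3: M1 done=27, M2 done=47
  J2: M1 done=44, M2 done=61
  J4: M1 done=62, M2 done=72
  J1: M1 done=73, M2 done=81
= Sequence: J6 → J5 → J3 → J2 → J4 → J1, Makespan: 81


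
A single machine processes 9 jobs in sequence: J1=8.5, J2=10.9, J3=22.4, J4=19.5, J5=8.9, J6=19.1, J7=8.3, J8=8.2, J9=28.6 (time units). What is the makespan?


Sequential makespan: sum all processing times
= 8.5 + 10.9 + 22.4 + 19.5 + 8.9 + 19.1 + 8.3 + 8.2 + 28.6
= 134.4 time units


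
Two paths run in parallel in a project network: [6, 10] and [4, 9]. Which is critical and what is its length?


Path A: 6 + 10 = 16
Path B: 4 + 9 = 13
Critical path = longest = max(16, 13)
= 16 (Path A)


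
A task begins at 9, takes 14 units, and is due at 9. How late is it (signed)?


Completion = 9 + 14 = 23
Lateness = C - d = 23 - 9
= 14


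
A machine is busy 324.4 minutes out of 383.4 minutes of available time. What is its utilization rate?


Utilization = busy / total × 100
= 324.4 / 383.4 × 100
= 84.6%


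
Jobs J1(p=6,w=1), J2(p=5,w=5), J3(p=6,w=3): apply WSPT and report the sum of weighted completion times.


WSPT order (by p/w): J2 → J3 → J1
  J2: C=5, w·C=5×5=25
  J3: C=11, w·C=3×11=33
  J1: C=17, w·C=1×17=17
Σ w·C = 75
= 75


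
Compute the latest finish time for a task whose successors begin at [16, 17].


LF = min of all successor start times
Successors start at: [16, 17]
LF = min(16, 17)
= 16


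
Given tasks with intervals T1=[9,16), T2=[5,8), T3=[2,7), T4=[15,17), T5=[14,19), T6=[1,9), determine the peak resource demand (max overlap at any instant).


Check each time point for overlaps:
  t=5: 3 tasks active (T2, T3, T6)
Max concurrent = 3


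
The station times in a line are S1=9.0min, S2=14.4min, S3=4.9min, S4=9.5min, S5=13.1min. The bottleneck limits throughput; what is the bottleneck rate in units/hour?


Bottleneck = longest station time
Station times: [9.0, 14.4, 4.9, 9.5, 13.1]
Max = 14.4 min
Rate = 60 / 14.4
= 4.17 units/hour (bottleneck: 14.4min)


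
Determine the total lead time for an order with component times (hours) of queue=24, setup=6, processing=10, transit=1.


Lead time = queue + setup + processing + transit
= 24 + 6 + 10 + 1
= 41 hours


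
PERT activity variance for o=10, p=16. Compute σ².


σ² = ((p - o) / 6)² = (p - o)² / 36
= (16 - 10)² / 36
= 6² / 36
= 36 / 36
= 1.0000


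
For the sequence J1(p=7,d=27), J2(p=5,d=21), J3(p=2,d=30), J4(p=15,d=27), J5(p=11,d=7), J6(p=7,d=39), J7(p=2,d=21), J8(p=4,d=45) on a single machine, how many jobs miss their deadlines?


Completion vs due date:
  J1: C=7, d=27 → on time
  J2: C=12, d=21 → on time
  J3: C=14, d=30 → on time
  J4: C=29, d=27 → TARDY
  J5: C=40, d=7 → TARDY
  J6: C=47, d=39 → TARDY
  J7: C=49, d=21 → TARDY
  J8: C=53, d=45 → TARDY
Tardy jobs: J4, J5, J6, J7, J8
Count = 5


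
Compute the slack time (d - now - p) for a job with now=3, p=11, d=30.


Slack = due - current_time - processing
= 30 - 3 - 11
= 16


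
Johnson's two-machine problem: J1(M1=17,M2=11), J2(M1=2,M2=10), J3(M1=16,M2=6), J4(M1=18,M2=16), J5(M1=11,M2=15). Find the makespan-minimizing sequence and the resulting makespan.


Johnson's rule:
Group 1 (M1≤M2, sort by M1): ['J2', 'J5']
Group 2 (M1>M2, sort desc M2): ['J4', 'J1', 'J3']
Sequence: J2 → J5 → J4 → J1 → J3
Makespan calculation:
  J2: M1 done=2, M2 done=12
  J5: M1 done=13, M2 done=28
  J4: M1 done=31, M2 done=47
  J1: M1 done=48, M2 done=59
  J3: M1 done=64, M2 done=70
= Sequence: J2 → J5 → J4 → J1 → J3, Makespan: 70


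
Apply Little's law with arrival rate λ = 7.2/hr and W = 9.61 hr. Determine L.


Little's law: L = λ × W
= 7.2 × 9.61
= 69.19


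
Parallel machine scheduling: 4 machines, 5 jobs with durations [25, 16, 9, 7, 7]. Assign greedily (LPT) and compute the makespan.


Jobs (LPT sorted): [25, 16, 9, 7, 7]
Machines: 4
  J=25 → Machine 1 (load: 0+25=25)
  J=16 → Machine 2 (load: 0+16=16)
  J=9 → Machine 3 (load: 0+9=9)
  J=7 → Machine 4 (load: 0+7=7)
  J=7 → Machine 4 (load: 7+7=14)
Machine loads: [25, 16, 9, 14]
Makespan = max = 25 time units


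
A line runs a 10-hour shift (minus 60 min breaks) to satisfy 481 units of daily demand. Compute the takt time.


Available = 10×60 - 60 = 540 min
Takt time = 540 / 481
= 1.12 min/unit


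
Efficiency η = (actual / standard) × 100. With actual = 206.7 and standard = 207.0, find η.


Efficiency = (actual / standard) × 100
= (206.7 / 207.0) × 100
= 99.9%


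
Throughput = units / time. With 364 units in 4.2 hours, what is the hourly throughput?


Throughput = units / time
= 364 / 4.2
= 86.7 units/hour


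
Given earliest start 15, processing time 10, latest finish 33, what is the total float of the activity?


EF = ES + duration = 15 + 10 = 25
LS = LF - duration = 33 - 10 = 23
Total Float = LF - EF = 33 - 25
(or LS - ES = 23 - 15)
= 8


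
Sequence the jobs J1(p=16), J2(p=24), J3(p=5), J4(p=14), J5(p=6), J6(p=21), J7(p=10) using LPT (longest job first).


LPT: sort by longest processing time first
  J2: p=24
  J6: p=21
  J1: p=16
  J4: p=14
  J7: p=10
  J5: p=6
  J3: p=5
Order: J2 → J6 → J1 → J4 → J7 → J5 → J3


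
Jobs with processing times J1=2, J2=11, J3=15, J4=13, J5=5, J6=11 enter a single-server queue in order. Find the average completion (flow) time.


Completion times:
  J1: completes at 2
  J2: completes at 13
  J3: completes at 28
  J4: completes at 41
  J5: completes at 46
  J6: completes at 57
Sum = 187
Average = 187/6
= 31.17


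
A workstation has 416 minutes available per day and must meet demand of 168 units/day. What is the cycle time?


Cycle time = available time / demand
= 416 / 168
= 2.48 min/unit


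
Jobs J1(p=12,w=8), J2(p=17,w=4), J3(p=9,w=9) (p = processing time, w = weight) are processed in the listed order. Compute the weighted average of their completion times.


Completion times:
  J1: C=12, w×C=8×12=96
  J2: C=29, w×C=4×29=116
  J3: C=38, w×C=9×38=342
Sum w×C = 554
Sum w = 21
Weighted avg = 554/21
= 26.38


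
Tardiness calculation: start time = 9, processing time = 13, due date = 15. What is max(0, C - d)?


Completion = start + processing = 9 + 13 = 22
Tardiness = max(0, C - d) = max(0, 22 - 15)
= max(0, 7)
= 7


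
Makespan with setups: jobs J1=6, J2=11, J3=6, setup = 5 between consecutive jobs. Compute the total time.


Makespan = Σ processing + (n-1) × setup
= (6 + 11 + 6) + (3-1)×5
= 23 + 10
= 33 time units


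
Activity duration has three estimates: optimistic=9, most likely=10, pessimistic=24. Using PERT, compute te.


te = (o + 4m + p) / 6
= (9 + 4×10 + 24) / 6
= (9 + 40 + 24) / 6
= 73 / 6
= 12.17


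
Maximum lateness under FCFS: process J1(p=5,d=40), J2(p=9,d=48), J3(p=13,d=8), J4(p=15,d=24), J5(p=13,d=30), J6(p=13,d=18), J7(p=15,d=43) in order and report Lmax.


Lateness per job (L = C - d):
  J1: C=5, d=40, L=-35
  J2: C=14, d=48, L=-34
  J3: C=27, d=8, L=19
  J4: C=42, d=24, L=18
  J5: C=55, d=30, L=25
  J6: C=68, d=18, L=50
  J7: C=83, d=43, L=40
Lmax = max(-35, -34, 19, 18, 25, 50, 40)
= 50


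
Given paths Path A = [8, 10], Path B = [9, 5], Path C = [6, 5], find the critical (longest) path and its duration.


Path A: 8 + 10 = 18
Path B: 9 + 5 = 14
Path C: 6 + 5 = 11
Critical path = longest = max(18, 14, 11)
= 18 (Path A)


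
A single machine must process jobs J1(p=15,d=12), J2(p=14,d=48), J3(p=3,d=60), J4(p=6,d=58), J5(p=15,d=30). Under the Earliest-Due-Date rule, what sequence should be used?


EDD: sort by earliest due date
  J1: d=12, p=15
  J5: d=30, p=15
  J2: d=48, p=14
  J4: d=58, p=6
  J3: d=60, p=3
Order: J1 → J5 → J2 → J4 → J3


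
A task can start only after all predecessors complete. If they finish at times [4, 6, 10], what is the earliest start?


ES = max of all predecessor completion times
Predecessors: [4, 6, 10]
ES = max(4, 6, 10)
= 10


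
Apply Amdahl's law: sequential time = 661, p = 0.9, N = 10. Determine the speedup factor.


Amdahl's law: T_p = T × ((1-p) + p/N)
= 661 × ((1-0.9) + 0.9/10)
= 661 × (0.10 + 0.0900)
= 661 × 0.1900
= 125.59
Speedup = 661/125.59
= 5.26×


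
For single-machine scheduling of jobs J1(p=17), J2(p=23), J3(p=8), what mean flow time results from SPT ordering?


SPT order: J3 → J1 → J2
Completion times:
  J3: C=8
  J1: C=25
  J2: C=48
Sum = 81, n = 3
Mean flow = 81/3
= 27.00


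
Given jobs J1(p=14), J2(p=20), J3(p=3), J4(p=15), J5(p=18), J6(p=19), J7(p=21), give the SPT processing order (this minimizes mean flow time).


SPT: sort by shortest processing time
  J3: p=3
  J1: p=14
  J4: p=15
  J5: p=18
  J6: p=19
  J2: p=20
  J7: p=21
Order: J3 → J1 → J4 → J5 → J6 → J2 → J7


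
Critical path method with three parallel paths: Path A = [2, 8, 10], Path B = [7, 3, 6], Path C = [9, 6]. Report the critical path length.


Path A: 2 + 8 + 10 = 20
Path B: 7 + 3 + 6 = 16
Path C: 9 + 6 = 15
Critical path = longest = max(20, 16, 15)
= 20 (Path A)


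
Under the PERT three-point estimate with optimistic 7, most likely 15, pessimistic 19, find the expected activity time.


te = (o + 4m + p) / 6
= (7 + 4×15 + 19) / 6
= (7 + 60 + 19) / 6
= 86 / 6
= 14.33


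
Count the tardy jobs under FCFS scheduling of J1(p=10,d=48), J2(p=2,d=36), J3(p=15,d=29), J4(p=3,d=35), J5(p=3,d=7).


Completion vs due date:
  J1: C=10, d=48 → on time
  J2: C=12, d=36 → on time
  J3: C=27, d=29 → on time
  J4: C=30, d=35 → on time
  J5: C=33, d=7 → TARDY
Tardy jobs: J5
Count = 1


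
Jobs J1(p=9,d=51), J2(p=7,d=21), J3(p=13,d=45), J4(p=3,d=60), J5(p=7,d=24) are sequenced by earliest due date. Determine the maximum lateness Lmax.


EDD order: J2 → J5 → J3 → J1 → J4
Completion and lateness:
  J2: C=7, d=21, L=7-21=-14
  J5: C=14, d=24, L=14-24=-10
  J3: C=27, d=45, L=27-45=-18
  J1: C=36, d=51, L=36-51=-15
  J4: C=39, d=60, L=39-60=-21
Lmax = max(-14, -10, -18, -15, -21)
= -10


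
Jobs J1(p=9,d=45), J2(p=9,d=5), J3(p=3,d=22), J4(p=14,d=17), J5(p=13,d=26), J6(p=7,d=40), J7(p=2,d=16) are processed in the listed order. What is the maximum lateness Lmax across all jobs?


Lateness per job (L = C - d):
  J1: C=9, d=45, L=-36
  J2: C=18, d=5, L=13
  J3: C=21, d=22, L=-1
  J4: C=35, d=17, L=18
  J5: C=48, d=26, L=22
  J6: C=55, d=40, L=15
  J7: C=57, d=16, L=41
Lmax = max(-36, 13, -1, 18, 22, 15, 41)
= 41


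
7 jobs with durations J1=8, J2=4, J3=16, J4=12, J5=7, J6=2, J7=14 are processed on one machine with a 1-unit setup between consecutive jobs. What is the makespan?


Makespan = Σ processing + (n-1) × setup
= (8 + 4 + 16 + 12 + 7 + 2 + 14) + (7-1)×1
= 63 + 6
= 69 time units


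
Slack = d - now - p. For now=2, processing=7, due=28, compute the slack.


Slack = due - current_time - processing
= 28 - 2 - 7
= 19


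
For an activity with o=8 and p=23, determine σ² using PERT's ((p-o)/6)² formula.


σ² = ((p - o) / 6)² = (p - o)² / 36
= (23 - 8)² / 36
= 15² / 36
= 225 / 36
= 6.2500


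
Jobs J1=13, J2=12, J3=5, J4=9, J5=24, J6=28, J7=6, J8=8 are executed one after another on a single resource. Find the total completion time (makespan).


Sequential makespan: sum all processing times
= 13 + 12 + 5 + 9 + 24 + 28 + 6 + 8
= 105 time units


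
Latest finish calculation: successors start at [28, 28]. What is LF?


LF = min of all successor start times
Successors start at: [28, 28]
LF = min(28, 28)
= 28


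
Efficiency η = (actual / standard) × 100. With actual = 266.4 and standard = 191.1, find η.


Efficiency = (actual / standard) × 100
= (266.4 / 191.1) × 100
= 139.4%


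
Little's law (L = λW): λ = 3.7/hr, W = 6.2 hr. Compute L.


Little's law: L = λ × W
= 3.7 × 6.2
= 22.94


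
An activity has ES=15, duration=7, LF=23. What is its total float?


EF = ES + duration = 15 + 7 = 22
LS = LF - duration = 23 - 7 = 16
Total Float = LF - EF = 23 - 22
(or LS - ES = 16 - 15)
= 1


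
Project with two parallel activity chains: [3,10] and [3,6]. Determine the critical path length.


Path A: 3 + 10 = 13
Path B: 3 + 6 = 9
Critical path = longest = max(13, 9)
= 13 (Path A)


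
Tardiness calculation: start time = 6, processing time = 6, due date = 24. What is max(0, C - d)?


Completion = start + processing = 6 + 6 = 12
Tardiness = max(0, C - d) = max(0, 12 - 24)
= max(0, -12)
= 0


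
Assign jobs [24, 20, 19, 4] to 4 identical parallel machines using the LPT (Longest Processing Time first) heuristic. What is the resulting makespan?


Jobs (LPT sorted): [24, 20, 19, 4]
Machines: 4
  J=24 → Machine 1 (load: 0+24=24)
  J=20 → Machine 2 (load: 0+20=20)
  J=19 → Machine 3 (load: 0+19=19)
  J=4 → Machine 4 (load: 0+4=4)
Machine loads: [24, 20, 19, 4]
Makespan = max = 24 time units


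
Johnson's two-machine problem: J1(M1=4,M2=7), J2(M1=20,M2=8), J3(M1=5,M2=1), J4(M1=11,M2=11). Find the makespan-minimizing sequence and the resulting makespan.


Johnson's rule:
Group 1 (M1≤M2, sort by M1): ['J1', 'J4']
Group 2 (M1>M2, sort desc M2): ['J2', 'J3']
Sequence: J1 → J4 → J2 → J3
Makespan calculation:
  J1: M1 done=4, M2 done=11
  J4: M1 done=15, M2 done=26
  J2: M1 done=35, M2 done=43
  J3: M1 done=40, M2 done=44
= Sequence: J1 → J4 → J2 → J3, Makespan: 44


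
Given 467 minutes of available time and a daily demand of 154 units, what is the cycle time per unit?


Cycle time = available time / demand
= 467 / 154
= 3.03 min/unit


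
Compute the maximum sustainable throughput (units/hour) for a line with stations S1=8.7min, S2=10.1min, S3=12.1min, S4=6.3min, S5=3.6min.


Bottleneck = longest station time
Station times: [8.7, 10.1, 12.1, 6.3, 3.6]
Max = 12.1 min
Rate = 60 / 12.1
= 4.96 units/hour (bottleneck: 12.1min)


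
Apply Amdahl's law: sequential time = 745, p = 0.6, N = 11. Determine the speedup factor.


Amdahl's law: T_p = T × ((1-p) + p/N)
= 745 × ((1-0.6) + 0.6/11)
= 745 × (0.40 + 0.0545)
= 745 × 0.4545
= 338.64
Speedup = 745/338.64
= 2.20×


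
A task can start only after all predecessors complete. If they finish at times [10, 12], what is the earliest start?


ES = max of all predecessor completion times
Predecessors: [10, 12]
ES = max(10, 12)
= 12


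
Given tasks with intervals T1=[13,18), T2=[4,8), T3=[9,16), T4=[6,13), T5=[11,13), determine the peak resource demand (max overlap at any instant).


Check each time point for overlaps:
  t=11: 3 tasks active (T3, T4, T5)
Max concurrent = 3


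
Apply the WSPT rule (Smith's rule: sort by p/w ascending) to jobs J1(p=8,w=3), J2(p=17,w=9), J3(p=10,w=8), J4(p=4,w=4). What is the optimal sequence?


WSPT (Smith's rule): sort by p/w ascending
  J4: p/w = 4/4 = 1.000
  J3: p/w = 10/8 = 1.250
  J2: p/w = 17/9 = 1.889
  J1: p/w = 8/3 = 2.667
Order: J4 → J3 → J2 → J1


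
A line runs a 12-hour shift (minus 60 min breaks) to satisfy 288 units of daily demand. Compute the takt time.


Available = 12×60 - 60 = 660 min
Takt time = 660 / 288
= 2.29 min/unit


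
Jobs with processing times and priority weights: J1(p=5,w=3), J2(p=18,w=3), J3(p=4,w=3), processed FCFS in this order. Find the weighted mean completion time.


Completion times:
  J1: C=5, w×C=3×5=15
  J2: C=23, w×C=3×23=69
  J3: C=27, w×C=3×27=81
Sum w×C = 165
Sum w = 9
Weighted avg = 165/9
= 18.33


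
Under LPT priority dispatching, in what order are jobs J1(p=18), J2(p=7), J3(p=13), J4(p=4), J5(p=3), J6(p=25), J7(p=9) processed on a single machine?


LPT: sort by longest processing time first
  J6: p=25
  J1: p=18
  J3: p=13
  J7: p=9
  J2: p=7
  J4: p=4
  J5: p=3
Order: J6 → J1 → J3 → J7 → J2 → J4 → J5


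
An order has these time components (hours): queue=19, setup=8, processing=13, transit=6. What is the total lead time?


Lead time = queue + setup + processing + transit
= 19 + 8 + 13 + 6
= 46 hours


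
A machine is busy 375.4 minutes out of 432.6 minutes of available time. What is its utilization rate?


Utilization = busy / total × 100
= 375.4 / 432.6 × 100
= 86.8%


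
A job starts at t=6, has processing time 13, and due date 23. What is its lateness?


Completion = 6 + 13 = 19
Lateness = C - d = 19 - 23
= -4


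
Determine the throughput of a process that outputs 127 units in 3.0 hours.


Throughput = units / time
= 127 / 3.0
= 42.3 units/hour


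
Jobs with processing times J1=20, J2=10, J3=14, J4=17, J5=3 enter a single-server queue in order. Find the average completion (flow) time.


Completion times:
  J1: completes at 20
  J2: completes at 30
  J3: completes at 44
  J4: completes at 61
  J5: completes at 64
Sum = 219
Average = 219/5
= 43.80


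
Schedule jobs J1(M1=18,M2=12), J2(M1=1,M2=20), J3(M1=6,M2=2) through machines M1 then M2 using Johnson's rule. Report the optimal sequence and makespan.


Johnson's rule:
Group 1 (M1≤M2, sort by M1): ['J2']
Group 2 (M1>M2, sort desc M2): ['J1', 'J3']
Sequence: J2 → J1 → J3
Makespan calculation:
  J2: M1 done=1, M2 done=21
  J1: M1 done=19, M2 done=33
  J3: M1 done=25, M2 done=35
= Sequence: J2 → J1 → J3, Makespan: 35


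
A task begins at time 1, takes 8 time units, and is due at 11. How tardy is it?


Completion = start + processing = 1 + 8 = 9
Tardiness = max(0, C - d) = max(0, 9 - 11)
= max(0, -2)
= 0


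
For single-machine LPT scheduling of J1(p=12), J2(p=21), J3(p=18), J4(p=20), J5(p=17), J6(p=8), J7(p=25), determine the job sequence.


LPT: sort by longest processing time first
  J7: p=25
  J2: p=21
  J4: p=20
  J3: p=18
  J5: p=17
  J1: p=12
  J6: p=8
Order: J7 → J2 → J4 → J3 → J5 → J1 → J6


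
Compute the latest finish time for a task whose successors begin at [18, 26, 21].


LF = min of all successor start times
Successors start at: [18, 26, 21]
LF = min(18, 26, 21)
= 18


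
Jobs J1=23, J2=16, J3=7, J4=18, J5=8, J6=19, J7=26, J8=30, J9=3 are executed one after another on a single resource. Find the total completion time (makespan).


Sequential makespan: sum all processing times
= 23 + 16 + 7 + 18 + 8 + 19 + 26 + 30 + 3
= 150 time units


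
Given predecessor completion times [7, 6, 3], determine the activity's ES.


ES = max of all predecessor completion times
Predecessors: [7, 6, 3]
ES = max(7, 6, 3)
= 7


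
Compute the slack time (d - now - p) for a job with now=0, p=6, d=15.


Slack = due - current_time - processing
= 15 - 0 - 6
= 9


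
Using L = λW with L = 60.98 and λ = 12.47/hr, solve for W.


Little's law: L = λW → W = L / λ
= 60.98 / 12.47
= 4.89 hours


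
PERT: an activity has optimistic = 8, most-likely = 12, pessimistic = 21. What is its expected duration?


te = (o + 4m + p) / 6
= (8 + 4×12 + 21) / 6
= (8 + 48 + 21) / 6
= 77 / 6
= 12.83


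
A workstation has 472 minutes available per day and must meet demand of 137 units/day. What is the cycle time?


Cycle time = available time / demand
= 472 / 137
= 3.45 min/unit


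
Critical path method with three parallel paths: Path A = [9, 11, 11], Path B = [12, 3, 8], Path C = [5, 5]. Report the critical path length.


Path A: 9 + 11 + 11 = 31
Path B: 12 + 3 + 8 = 23
Path C: 5 + 5 = 10
Critical path = longest = max(31, 23, 10)
= 31 (Path A)


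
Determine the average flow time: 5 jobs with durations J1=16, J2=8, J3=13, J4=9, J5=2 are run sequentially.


Completion times:
  J1: completes at 16
  J2: completes at 24
  J3: completes at 37
  J4: completes at 46
  J5: completes at 48
Sum = 171
Average = 171/5
= 34.20


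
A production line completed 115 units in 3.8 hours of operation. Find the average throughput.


Throughput = units / time
= 115 / 3.8
= 30.3 units/hour


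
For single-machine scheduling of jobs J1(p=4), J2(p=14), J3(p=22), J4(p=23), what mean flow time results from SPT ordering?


SPT order: J1 → J2 → J3 → J4
Completion times:
  J1: C=4
  J2: C=18
  J3: C=40
  J4: C=63
Sum = 125, n = 4
Mean flow = 125/4
= 31.25


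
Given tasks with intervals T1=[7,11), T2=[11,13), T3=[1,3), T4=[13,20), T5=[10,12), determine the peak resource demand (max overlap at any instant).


Check each time point for overlaps:
  t=10: 2 tasks active (T1, T5)
Max concurrent = 2


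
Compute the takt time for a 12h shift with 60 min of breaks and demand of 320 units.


Available = 12×60 - 60 = 660 min
Takt time = 660 / 320
= 2.06 min/unit


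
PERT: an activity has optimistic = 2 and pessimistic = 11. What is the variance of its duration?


σ² = ((p - o) / 6)² = (p - o)² / 36
= (11 - 2)² / 36
= 9² / 36
= 81 / 36
= 2.2500


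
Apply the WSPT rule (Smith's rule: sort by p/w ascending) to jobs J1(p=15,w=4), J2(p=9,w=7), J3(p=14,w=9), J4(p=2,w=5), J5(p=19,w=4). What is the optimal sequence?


WSPT (Smith's rule): sort by p/w ascending
  J4: p/w = 2/5 = 0.400
  J2: p/w = 9/7 = 1.286
  J3: p/w = 14/9 = 1.556
  J1: p/w = 15/4 = 3.750
  J5: p/w = 19/4 = 4.750
Order: J4 → J2 → J3 → J1 → J5


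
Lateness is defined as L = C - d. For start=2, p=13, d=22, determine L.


Completion = 2 + 13 = 15
Lateness = C - d = 15 - 22
= -7


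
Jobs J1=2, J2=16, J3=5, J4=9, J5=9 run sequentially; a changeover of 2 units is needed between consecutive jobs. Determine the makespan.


Makespan = Σ processing + (n-1) × setup
= (2 + 16 + 5 + 9 + 9) + (5-1)×2
= 41 + 8
= 49 time units


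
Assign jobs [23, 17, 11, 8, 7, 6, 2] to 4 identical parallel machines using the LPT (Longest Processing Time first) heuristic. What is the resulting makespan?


Jobs (LPT sorted): [23, 17, 11, 8, 7, 6, 2]
Machines: 4
  J=23 → Machine 1 (load: 0+23=23)
  J=17 → Machine 2 (load: 0+17=17)
  J=11 → Machine 3 (load: 0+11=11)
  J=8 → Machine 4 (load: 0+8=8)
  J=7 → Machine 4 (load: 8+7=15)
  J=6 → Machine 3 (load: 11+6=17)
  J=2 → Machine 4 (load: 15+2=17)
Machine loads: [23, 17, 17, 17]
Makespan = max = 23 time units


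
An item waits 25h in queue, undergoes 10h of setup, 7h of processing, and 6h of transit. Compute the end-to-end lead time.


Lead time = queue + setup + processing + transit
= 25 + 10 + 7 + 6
= 48 hours


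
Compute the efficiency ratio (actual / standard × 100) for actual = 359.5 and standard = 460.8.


Efficiency = (actual / standard) × 100
= (359.5 / 460.8) × 100
= 78.0%


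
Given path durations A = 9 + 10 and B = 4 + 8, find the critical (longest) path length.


Path A: 9 + 10 = 19
Path B: 4 + 8 = 12
Critical path = longest = max(19, 12)
= 19 (Path A)


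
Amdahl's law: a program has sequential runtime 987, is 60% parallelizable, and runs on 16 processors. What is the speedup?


Amdahl's law: T_p = T × ((1-p) + p/N)
= 987 × ((1-0.6) + 0.6/16)
= 987 × (0.40 + 0.0375)
= 987 × 0.4375
= 431.81
Speedup = 987/431.81
= 2.29×


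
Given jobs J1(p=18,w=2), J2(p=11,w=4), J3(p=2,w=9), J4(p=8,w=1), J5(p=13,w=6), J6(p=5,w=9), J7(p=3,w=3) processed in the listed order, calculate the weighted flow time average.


Completion times:
  J1: C=18, w×C=2×18=36
  J2: C=29, w×C=4×29=116
  J3: C=31, w×C=9×31=279
  J4: C=39, w×C=1×39=39
  J5: C=52, w×C=6×52=312
  J6: C=57, w×C=9×57=513
  J7: C=60, w×C=3×60=180
Sum w×C = 1475
Sum w = 34
Weighted avg = 1475/34
= 43.38


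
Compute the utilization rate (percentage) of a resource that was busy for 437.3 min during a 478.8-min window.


Utilization = busy / total × 100
= 437.3 / 478.8 × 100
= 91.3%


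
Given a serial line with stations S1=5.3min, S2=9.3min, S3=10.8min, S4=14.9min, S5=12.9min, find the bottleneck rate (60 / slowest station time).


Bottleneck = longest station time
Station times: [5.3, 9.3, 10.8, 14.9, 12.9]
Max = 14.9 min
Rate = 60 / 14.9
= 4.03 units/hour (bottleneck: 14.9min)


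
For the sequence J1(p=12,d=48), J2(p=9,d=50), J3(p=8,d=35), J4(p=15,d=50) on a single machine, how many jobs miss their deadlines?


Completion vs due date:
  J1: C=12, d=48 → on time
  J2: C=21, d=50 → on time
  J3: C=29, d=35 → on time
  J4: C=44, d=50 → on time
Tardy jobs: none
Count = 0


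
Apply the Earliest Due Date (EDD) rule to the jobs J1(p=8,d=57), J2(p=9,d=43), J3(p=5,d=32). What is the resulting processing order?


EDD: sort by earliest due date
  J3: d=32, p=5
  J2: d=43, p=9
  J1: d=57, p=8
Order: J3 → J2 → J1


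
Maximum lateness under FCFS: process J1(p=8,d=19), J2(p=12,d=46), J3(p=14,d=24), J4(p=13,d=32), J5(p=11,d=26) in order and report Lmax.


Lateness per job (L = C - d):
  J1: C=8, d=19, L=-11
  J2: C=20, d=46, L=-26
  J3: C=34, d=24, L=10
  J4: C=47, d=32, L=15
  J5: C=58, d=26, L=32
Lmax = max(-11, -26, 10, 15, 32)
= 32


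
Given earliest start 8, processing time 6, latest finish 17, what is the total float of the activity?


EF = ES + duration = 8 + 6 = 14
LS = LF - duration = 17 - 6 = 11
Total Float = LF - EF = 17 - 14
(or LS - ES = 11 - 8)
= 3


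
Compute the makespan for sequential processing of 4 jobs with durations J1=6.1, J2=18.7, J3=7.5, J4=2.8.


Sequential makespan: sum all processing times
= 6.1 + 18.7 + 7.5 + 2.8
= 35.1 time units


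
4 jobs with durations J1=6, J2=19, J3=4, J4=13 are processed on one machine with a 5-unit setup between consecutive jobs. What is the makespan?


Makespan = Σ processing + (n-1) × setup
= (6 + 19 + 4 + 13) + (4-1)×5
= 42 + 15
= 57 time units


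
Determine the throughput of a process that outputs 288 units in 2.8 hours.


Throughput = units / time
= 288 / 2.8
= 102.9 units/hour


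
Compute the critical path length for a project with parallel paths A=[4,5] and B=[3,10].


Path A: 4 + 5 = 9
Path B: 3 + 10 = 13
Critical path = longest = max(9, 13)
= 13 (Path B)


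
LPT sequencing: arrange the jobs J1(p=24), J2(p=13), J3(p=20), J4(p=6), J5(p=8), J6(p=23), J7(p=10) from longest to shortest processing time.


LPT: sort by longest processing time first
  J1: p=24
  J6: p=23
  J3: p=20
  J2: p=13
  J7: p=10
  J5: p=8
  J4: p=6
Order: J1 → J6 → J3 → J2 → J7 → J5 → J4


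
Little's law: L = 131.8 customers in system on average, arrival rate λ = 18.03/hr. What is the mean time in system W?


Little's law: L = λW → W = L / λ
= 131.8 / 18.03
= 7.31 hours


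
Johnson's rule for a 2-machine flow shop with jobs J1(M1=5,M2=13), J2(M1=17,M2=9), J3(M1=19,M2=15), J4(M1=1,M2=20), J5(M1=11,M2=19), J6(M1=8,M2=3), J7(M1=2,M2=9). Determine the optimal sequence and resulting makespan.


Johnson's rule:
Group 1 (M1≤M2, sort by M1): ['J4', 'J7', 'J1', 'J5']
Group 2 (M1>M2, sort desc M2): ['J3', 'J2', 'J6']
Sequence: J4 → J7 → J1 → J5 → J3 → J2 → J6
Makespan calculation:
  J4: M1 done=1, M2 done=21
  J7: M1 done=3, M2 done=30
  J1: M1 done=8, M2 done=43
  J5: M1 done=19, M2 done=62
  J3: M1 done=38, M2 done=77
  J2: M1 done=55, M2 done=86
  J6: M1 done=63, M2 done=89
= Sequence: J4 → J7 → J1 → J5 → J3 → J2 → J6, Makespan: 89


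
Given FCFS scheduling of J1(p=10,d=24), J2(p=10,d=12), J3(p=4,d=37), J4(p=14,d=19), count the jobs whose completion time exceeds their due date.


Completion vs due date:
  J1: C=10, d=24 → on time
  J2: C=20, d=12 → TARDY
  J3: C=24, d=37 → on time
  J4: C=38, d=19 → TARDY
Tardy jobs: J2, J4
Count = 2


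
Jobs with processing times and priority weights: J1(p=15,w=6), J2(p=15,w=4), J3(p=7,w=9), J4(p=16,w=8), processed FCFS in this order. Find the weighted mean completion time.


Completion times:
  J1: C=15, w×C=6×15=90
  J2: C=30, w×C=4×30=120
  J3: C=37, w×C=9×37=333
  J4: C=53, w×C=8×53=424
Sum w×C = 967
Sum w = 27
Weighted avg = 967/27
= 35.81


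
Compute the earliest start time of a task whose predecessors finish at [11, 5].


ES = max of all predecessor completion times
Predecessors: [11, 5]
ES = max(11, 5)
= 11


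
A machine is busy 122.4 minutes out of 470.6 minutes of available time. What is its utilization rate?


Utilization = busy / total × 100
= 122.4 / 470.6 × 100
= 26.0%


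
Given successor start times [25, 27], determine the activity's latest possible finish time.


LF = min of all successor start times
Successors start at: [25, 27]
LF = min(25, 27)
= 25


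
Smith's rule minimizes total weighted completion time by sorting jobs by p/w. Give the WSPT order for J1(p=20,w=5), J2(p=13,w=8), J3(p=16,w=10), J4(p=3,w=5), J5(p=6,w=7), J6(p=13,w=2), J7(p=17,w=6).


WSPT (Smith's rule): sort by p/w ascending
  J4: p/w = 3/5 = 0.600
  J5: p/w = 6/7 = 0.857
  J3: p/w = 16/10 = 1.600
  J2: p/w = 13/8 = 1.625
  J7: p/w = 17/6 = 2.833
  J1: p/w = 20/5 = 4.000
  J6: p/w = 13/2 = 6.500
Order: J4 → J5 → J3 → J2 → J7 → J1 → J6


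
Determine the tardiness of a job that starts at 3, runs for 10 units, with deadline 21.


Completion = start + processing = 3 + 10 = 13
Tardiness = max(0, C - d) = max(0, 13 - 21)
= max(0, -8)
= 0


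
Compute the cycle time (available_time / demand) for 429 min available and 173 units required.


Cycle time = available time / demand
= 429 / 173
= 2.48 min/unit


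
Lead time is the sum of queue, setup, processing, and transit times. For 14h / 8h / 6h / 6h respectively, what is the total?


Lead time = queue + setup + processing + transit
= 14 + 8 + 6 + 6
= 34 hours


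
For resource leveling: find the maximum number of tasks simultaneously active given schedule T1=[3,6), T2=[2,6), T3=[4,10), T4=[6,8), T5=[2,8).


Check each time point for overlaps:
  t=4: 4 tasks active (T1, T2, T3, T5)
Max concurrent = 4


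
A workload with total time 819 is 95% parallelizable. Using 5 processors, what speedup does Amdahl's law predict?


Amdahl's law: T_p = T × ((1-p) + p/N)
= 819 × ((1-0.95) + 0.95/5)
= 819 × (0.05 + 0.1900)
= 819 × 0.2400
= 196.56
Speedup = 819/196.56
= 4.17×


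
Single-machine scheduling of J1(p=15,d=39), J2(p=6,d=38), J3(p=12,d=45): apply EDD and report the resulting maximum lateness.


EDD order: J2 → J1 → J3
Completion and lateness:
  J2: C=6, d=38, L=6-38=-32
  J1: C=21, d=39, L=21-39=-18
  J3: C=33, d=45, L=33-45=-12
Lmax = max(-32, -18, -12)
= -12


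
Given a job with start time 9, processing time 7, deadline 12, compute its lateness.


Completion = 9 + 7 = 16
Lateness = C - d = 16 - 12
= 4


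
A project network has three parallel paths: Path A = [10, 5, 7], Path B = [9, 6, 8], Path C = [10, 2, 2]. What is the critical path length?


Path A: 10 + 5 + 7 = 22
Path B: 9 + 6 + 8 = 23
Path C: 10 + 2 + 2 = 14
Critical path = longest = max(22, 23, 14)
= 23 (Path B)


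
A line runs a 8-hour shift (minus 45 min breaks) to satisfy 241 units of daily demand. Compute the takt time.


Available = 8×60 - 45 = 435 min
Takt time = 435 / 241
= 1.80 min/unit


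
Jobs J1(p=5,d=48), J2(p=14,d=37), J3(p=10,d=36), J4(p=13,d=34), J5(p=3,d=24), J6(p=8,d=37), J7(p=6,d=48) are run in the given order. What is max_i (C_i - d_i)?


Lateness per job (L = C - d):
  J1: C=5, d=48, L=-43
  J2: C=19, d=37, L=-18
  J3: C=29, d=36, L=-7
  J4: C=42, d=34, L=8
  J5: C=45, d=24, L=21
  J6: C=53, d=37, L=16
  J7: C=59, d=48, L=11
Lmax = max(-43, -18, -7, 8, 21, 16, 11)
= 21


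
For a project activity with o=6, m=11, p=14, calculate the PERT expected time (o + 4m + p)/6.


te = (o + 4m + p) / 6
= (6 + 4×11 + 14) / 6
= (6 + 44 + 14) / 6
= 64 / 6
= 10.67


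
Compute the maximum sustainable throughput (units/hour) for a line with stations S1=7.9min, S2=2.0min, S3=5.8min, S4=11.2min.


Bottleneck = longest station time
Station times: [7.9, 2.0, 5.8, 11.2]
Max = 11.2 min
Rate = 60 / 11.2
= 5.36 units/hour (bottleneck: 11.2min)


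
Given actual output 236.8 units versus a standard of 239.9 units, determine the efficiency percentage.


Efficiency = (actual / standard) × 100
= (236.8 / 239.9) × 100
= 98.7%


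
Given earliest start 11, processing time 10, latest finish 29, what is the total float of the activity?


EF = ES + duration = 11 + 10 = 21
LS = LF - duration = 29 - 10 = 19
Total Float = LF - EF = 29 - 21
(or LS - ES = 19 - 11)
= 8


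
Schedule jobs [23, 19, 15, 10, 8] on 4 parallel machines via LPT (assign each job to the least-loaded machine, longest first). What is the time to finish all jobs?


Jobs (LPT sorted): [23, 19, 15, 10, 8]
Machines: 4
  J=23 → Machine 1 (load: 0+23=23)
  J=19 → Machine 2 (load: 0+19=19)
  J=15 → Machine 3 (load: 0+15=15)
  J=10 → Machine 4 (load: 0+10=10)
  J=8 → Machine 4 (load: 10+8=18)
Machine loads: [23, 19, 15, 18]
Makespan = max = 23 time units


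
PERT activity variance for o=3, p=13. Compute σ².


σ² = ((p - o) / 6)² = (p - o)² / 36
= (13 - 3)² / 36
= 10² / 36
= 100 / 36
= 2.7778


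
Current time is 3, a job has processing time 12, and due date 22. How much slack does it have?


Slack = due - current_time - processing
= 22 - 3 - 12
= 7


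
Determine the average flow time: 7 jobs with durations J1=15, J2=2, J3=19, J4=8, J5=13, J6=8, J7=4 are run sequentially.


Completion times:
  J1: completes at 15
  J2: completes at 17
  J3: completes at 36
  J4: completes at 44
  J5: completes at 57
  J6: completes at 65
  J7: completes at 69
Sum = 303
Average = 303/7
= 43.29


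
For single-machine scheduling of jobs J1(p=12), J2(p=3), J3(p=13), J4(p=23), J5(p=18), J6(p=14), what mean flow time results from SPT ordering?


SPT order: J2 → J1 → J3 → J6 → J5 → J4
Completion times:
  J2: C=3
  J1: C=15
  J3: C=28
  J6: C=42
  J5: C=60
  J4: C=83
Sum = 231, n = 6
Mean flow = 231/6
= 38.50


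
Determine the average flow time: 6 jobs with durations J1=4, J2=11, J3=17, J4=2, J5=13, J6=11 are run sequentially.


Completion times:
  J1: completes at 4
  J2: completes at 15
  J3: completes at 32
  J4: completes at 34
  J5: completes at 47
  J6: completes at 58
Sum = 190
Average = 190/6
= 31.67


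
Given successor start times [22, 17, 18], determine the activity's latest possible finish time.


LF = min of all successor start times
Successors start at: [22, 17, 18]
LF = min(22, 17, 18)
= 17


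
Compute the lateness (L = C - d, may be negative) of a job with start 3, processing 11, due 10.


Completion = 3 + 11 = 14
Lateness = C - d = 14 - 10
= 4


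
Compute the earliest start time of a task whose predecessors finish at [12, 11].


ES = max of all predecessor completion times
Predecessors: [12, 11]
ES = max(12, 11)
= 12


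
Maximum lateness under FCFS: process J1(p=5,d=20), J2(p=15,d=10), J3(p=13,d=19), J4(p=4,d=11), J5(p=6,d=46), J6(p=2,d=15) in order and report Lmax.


Lateness per job (L = C - d):
  J1: C=5, d=20, L=-15
  J2: C=20, d=10, L=10
  J3: C=33, d=19, L=14
  J4: C=37, d=11, L=26
  J5: C=43, d=46, L=-3
  J6: C=45, d=15, L=30
Lmax = max(-15, 10, 14, 26, -3, 30)
= 30


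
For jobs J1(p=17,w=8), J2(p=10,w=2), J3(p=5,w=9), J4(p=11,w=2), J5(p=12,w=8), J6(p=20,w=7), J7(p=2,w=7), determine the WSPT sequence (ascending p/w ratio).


WSPT (Smith's rule): sort by p/w ascending
  J7: p/w = 2/7 = 0.286
  J3: p/w = 5/9 = 0.556
  J5: p/w = 12/8 = 1.500
  J1: p/w = 17/8 = 2.125
  J6: p/w = 20/7 = 2.857
  J2: p/w = 10/2 = 5.000
  J4: p/w = 11/2 = 5.500
Order: J7 → J3 → J5 → J1 → J6 → J2 → J4


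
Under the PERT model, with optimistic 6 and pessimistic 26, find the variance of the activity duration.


σ² = ((p - o) / 6)² = (p - o)² / 36
= (26 - 6)² / 36
= 20² / 36
= 400 / 36
= 11.1111


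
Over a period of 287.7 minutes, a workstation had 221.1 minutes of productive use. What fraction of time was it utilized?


Utilization = busy / total × 100
= 221.1 / 287.7 × 100
= 76.9%
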